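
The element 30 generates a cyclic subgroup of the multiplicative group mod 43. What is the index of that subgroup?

1

Since 30 ∈ (Z/43Z)^×, its order divides φ(43) = 43 − 1 = 42 = 2 · 3 · 7.
Divisors of 42: 1, 2, 3, 6, 7, 14, 21, 42.
Compute 30^d (mod 43) for the divisors d until we hit 1:
30^1 ≡ 30 (mod 43)
30^2 ≡ 40 (mod 43)
30^3 ≡ 39 (mod 43)
30^6 ≡ 16 (mod 43)
30^7 ≡ 7 (mod 43)
30^14 ≡ 6 (mod 43)
30^21 ≡ 42 (mod 43)
30^42 ≡ 1 (mod 43) ✓
The order of 30 is 42, so the subgroup it generates has 42 elements.
Index = |(Z/43Z)^×| / |⟨30⟩| = 42 / 42 = 1.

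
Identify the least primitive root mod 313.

10

φ(313) = 313 − 1 = 312 = 2^3 · 3 · 13.
Test candidates g = 2, 3, … against the prime factors q ∈ {2, 3, 13} of φ(313): g is a generator iff g^(312/q) ≢ 1 for every such q.
g = 2: 2^156 ≡ 1 — hits 1, so not a primitive root.
g = 3: 3^156 ≡ 1 — hits 1, so not a primitive root.
g = 4: 4^156 ≡ 1 — hits 1, so not a primitive root.
g = 5: 5^156 ≡ 312; 5^104 ≡ 1 — hits 1, so not a primitive root.
g = 6: 6^156 ≡ 1 — hits 1, so not a primitive root.
g = 7: 7^156 ≡ 312; 7^104 ≡ 1 — hits 1, so not a primitive root.
g = 8: 8^156 ≡ 1 — hits 1, so not a primitive root.
g = 9: 9^156 ≡ 1 — hits 1, so not a primitive root.
g = 10: 10^156 ≡ 312; 10^104 ≡ 214; 10^24 ≡ 103 — none is 1, so 10 is a primitive root.
The smallest primitive root modulo 313 is 10.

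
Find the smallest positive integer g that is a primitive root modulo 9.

φ(9) = φ(3^2) = 3·(3−1) = 6 = 2 · 3.
g is a primitive root iff g^(6/q) ≢ 1 (mod 9) for each prime q ∈ {2, 3}.
g = 2: 2^3 ≡ 8; 2^2 ≡ 4 — none is 1, so 2 is a primitive root.
The smallest primitive root modulo 9 is 2.

2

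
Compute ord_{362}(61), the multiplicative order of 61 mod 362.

ord(61) | φ(362) = φ(2)·φ(181) = 1·180 = 180 = 2^2 · 3^2 · 5.
Divisors of 180: 1, 2, 3, 4, 5, 6, 9, 10, 12, 15, 18, 20, 30, 36, 45, 60, 90, 180.
Compute 61^d (mod 362) for the divisors d until we hit 1:
61^1 ≡ 61
61^2 ≡ 101
61^3 ≡ 7
61^4 ≡ 65
61^5 ≡ 345
61^6 ≡ 49
61^9 ≡ 343
61^10 ≡ 289
61^12 ≡ 229
61^15 ≡ 155
61^18 ≡ 361
61^20 ≡ 261
61^30 ≡ 133
61^36 ≡ 1
So ord_362(61) = 36.

36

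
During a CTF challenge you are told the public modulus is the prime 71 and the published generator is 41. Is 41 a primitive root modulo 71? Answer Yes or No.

No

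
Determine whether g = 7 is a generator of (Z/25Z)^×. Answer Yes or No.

No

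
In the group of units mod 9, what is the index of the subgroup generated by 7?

2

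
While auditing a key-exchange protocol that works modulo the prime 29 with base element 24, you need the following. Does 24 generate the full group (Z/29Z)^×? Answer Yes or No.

No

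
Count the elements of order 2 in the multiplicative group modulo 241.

1

φ(241) = 241 − 1 = 240 = 2^4 · 3 · 5.
(Z/241Z)^× is cyclic (|G| = 240); a cyclic group of order m has exactly φ(d) elements of each order d | m, and none otherwise.
2 | 240, and φ(2) = 2 − 1 = 1.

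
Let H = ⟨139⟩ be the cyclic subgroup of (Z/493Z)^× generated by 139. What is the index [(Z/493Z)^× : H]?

4

ord(139) | φ(493) = φ(17·29) = (17−1)·(29−1) = 16·28 = 448 = 2^6 · 7.
Divisors of 448: 1, 2, 4, 7, 8, 14, 16, 28, 32, 56, 64, 112, 224, 448.
Compute 139^d (mod 493) for the divisors d until we hit 1:
139^1 ≡ 139 (mod 493)
139^2 ≡ 94 (mod 493)
139^4 ≡ 455 (mod 493)
139^7 ≡ 436 (mod 493)
139^8 ≡ 458 (mod 493)
139^14 ≡ 291 (mod 493)
139^16 ≡ 239 (mod 493)
139^28 ≡ 378 (mod 493)
139^32 ≡ 426 (mod 493)
139^56 ≡ 407 (mod 493)
139^64 ≡ 52 (mod 493)
139^112 ≡ 1 (mod 493) ✓
So ord_493(139) = 112, hence |⟨139⟩| = 112.
The index is φ(493) / ord(139) = 448 / 112 = 4.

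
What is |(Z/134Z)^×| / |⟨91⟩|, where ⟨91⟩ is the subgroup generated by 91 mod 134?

By Lagrange's theorem, ord_134(91) divides φ(134) = φ(2)·φ(67) = 1·66 = 66 = 2 · 3 · 11.
Divisors of 66: 1, 2, 3, 6, 11, 22, 33, 66.
Evaluate successive powers at the divisors of 66:
91^1 ≡ 91 (mod 134)
91^2 ≡ 107 (mod 134)
91^3 ≡ 89 (mod 134)
91^6 ≡ 15 (mod 134)
91^11 ≡ 1 (mod 134) ✓
Thus |⟨91⟩| = ord(91) = 11.
The index is φ(134) / ord(91) = 66 / 11 = 6.

6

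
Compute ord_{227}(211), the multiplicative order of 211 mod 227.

By Lagrange's theorem, ord_227(211) divides φ(227) = 227 − 1 = 226 = 2 · 113.
Divisors of 226: 1, 2, 113, 226.
Compute 211^d (mod 227) for the divisors d until we hit 1:
211^1 ≡ 211
211^2 ≡ 29
211^113 ≡ 226
211^226 ≡ 1
The smallest such exponent is 226, so the order of 211 is 226.

226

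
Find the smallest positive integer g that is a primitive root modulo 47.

φ(47) = 47 − 1 = 46 = 2 · 23.
g is a primitive root iff g^(46/q) ≢ 1 (mod 47) for each prime q ∈ {2, 23}.
g = 2: 2^23 ≡ 1 — hits 1, so not a primitive root.
g = 3: 3^23 ≡ 1 — hits 1, so not a primitive root.
g = 4: 4^23 ≡ 1 — hits 1, so not a primitive root.
g = 5: 5^23 ≡ 46; 5^2 ≡ 25 — none is 1, so 5 is a primitive root.
So 5 is the smallest generator of (Z/47Z)^×.

5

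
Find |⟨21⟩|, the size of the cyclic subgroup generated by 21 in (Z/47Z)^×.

23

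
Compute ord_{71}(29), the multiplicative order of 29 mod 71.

35

Since 29 ∈ (Z/71Z)^×, its order divides φ(71) = 71 − 1 = 70 = 2 · 5 · 7.
Divisors of 70: 1, 2, 5, 7, 10, 14, 35, 70.
Test each divisor d:
29^1 ≡ 29
29^2 ≡ 60
29^5 ≡ 30
29^7 ≡ 25
29^10 ≡ 48
29^14 ≡ 57
29^35 ≡ 1
So ord_71(29) = 35.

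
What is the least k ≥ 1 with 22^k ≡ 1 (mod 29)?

14

The order of 22 must divide φ(29) = 29 − 1 = 28 = 2^2 · 7.
Divisors of 28: 1, 2, 4, 7, 14, 28.
Test each divisor d:
22^1 ≡ 22 (mod 29)
22^2 ≡ 20 (mod 29)
22^4 ≡ 23 (mod 29)
22^7 ≡ 28 (mod 29)
22^14 ≡ 1 (mod 29) ✓
The smallest such exponent is 14, so the order of 22 is 14.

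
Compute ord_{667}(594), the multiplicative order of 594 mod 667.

308

ord(594) | φ(667) = φ(23·29) = (23−1)·(29−1) = 22·28 = 616 = 2^3 · 7 · 11.
Divisors of 616: 1, 2, 4, 7, 8, 11, 14, 22, 28, 44, 56, 77, 88, 154, 308, 616.
Check 594^d mod 667 for each divisor in increasing order:
594^1 ≡ 594 (mod 667)
594^2 ≡ 660 (mod 667)
594^4 ≡ 49 (mod 667)
594^7 ≡ 360 (mod 667)
594^8 ≡ 400 (mod 667)
594^11 ≡ 298 (mod 667)
594^14 ≡ 202 (mod 667)
594^22 ≡ 93 (mod 667)
594^28 ≡ 117 (mod 667)
594^44 ≡ 645 (mod 667)
594^56 ≡ 349 (mod 667)
594^77 ≡ 597 (mod 667)
594^88 ≡ 484 (mod 667)
594^154 ≡ 231 (mod 667)
594^308 ≡ 1 (mod 667) ✓
So ord_667(594) = 308.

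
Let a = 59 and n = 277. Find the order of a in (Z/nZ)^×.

46

By Lagrange's theorem, ord_277(59) divides φ(277) = 277 − 1 = 276 = 2^2 · 3 · 23.
Divisors of 276: 1, 2, 3, 4, 6, 12, 23, 46, 69, 92, 138, 276.
Check 59^d mod 277 for each divisor in increasing order:
59^1 ≡ 59
59^2 ≡ 157
59^3 ≡ 122
59^4 ≡ 273
59^6 ≡ 203
59^12 ≡ 213
59^23 ≡ 276
59^46 ≡ 1
The smallest such exponent is 46, so the order of 59 is 46.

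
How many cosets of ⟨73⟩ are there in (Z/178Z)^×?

ord(73) | φ(178) = φ(2)·φ(89) = 1·88 = 88 = 2^3 · 11.
Divisors of 88: 1, 2, 4, 8, 11, 22, 44, 88.
Check 73^d mod 178 for each divisor in increasing order:
73^1 ≡ 73 (mod 178)
73^2 ≡ 167 (mod 178)
73^4 ≡ 121 (mod 178)
73^8 ≡ 45 (mod 178)
73^11 ≡ 177 (mod 178)
73^22 ≡ 1 (mod 178) ✓
The order of 73 is 22, so the subgroup it generates has 22 elements.
[(Z/178Z)^× : ⟨73⟩] = 88/22 = 4.

4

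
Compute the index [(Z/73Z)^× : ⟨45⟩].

1

By Lagrange's theorem, ord_73(45) divides φ(73) = 73 − 1 = 72 = 2^3 · 3^2.
Divisors of 72: 1, 2, 3, 4, 6, 8, 9, 12, 18, 24, 36, 72.
Compute 45^d (mod 73) for the divisors d until we hit 1:
45^1 ≡ 45 (mod 73)
45^2 ≡ 54 (mod 73)
45^3 ≡ 21 (mod 73)
45^4 ≡ 69 (mod 73)
45^6 ≡ 3 (mod 73)
45^8 ≡ 16 (mod 73)
45^9 ≡ 63 (mod 73)
45^12 ≡ 9 (mod 73)
45^18 ≡ 27 (mod 73)
45^24 ≡ 8 (mod 73)
45^36 ≡ 72 (mod 73)
45^72 ≡ 1 (mod 73) ✓
Thus |⟨45⟩| = ord(45) = 72.
[(Z/73Z)^× : ⟨45⟩] = 72/72 = 1.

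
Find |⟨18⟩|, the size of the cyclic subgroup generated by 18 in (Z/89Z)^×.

Since 18 ∈ (Z/89Z)^×, its order divides φ(89) = 89 − 1 = 88 = 2^3 · 11.
Divisors of 88: 1, 2, 4, 8, 11, 22, 44, 88.
Evaluate successive powers at the divisors of 88:
18^1 ≡ 18 (mod 89)
18^2 ≡ 57 (mod 89)
18^4 ≡ 45 (mod 89)
18^8 ≡ 67 (mod 89)
18^11 ≡ 34 (mod 89)
18^22 ≡ 88 (mod 89)
18^44 ≡ 1 (mod 89) ✓
Hence ord(18) = 44.

44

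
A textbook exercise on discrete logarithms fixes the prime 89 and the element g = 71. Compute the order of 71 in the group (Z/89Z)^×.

44

Since 71 ∈ (Z/89Z)^×, its order divides φ(89) = 89 − 1 = 88 = 2^3 · 11.
Divisors of 88: 1, 2, 4, 8, 11, 22, 44, 88.
Evaluate successive powers at the divisors of 88:
71^1 ≡ 71 (mod 89)
71^2 ≡ 57 (mod 89)
71^4 ≡ 45 (mod 89)
71^8 ≡ 67 (mod 89)
71^11 ≡ 55 (mod 89)
71^22 ≡ 88 (mod 89)
71^44 ≡ 1 (mod 89) ✓
The smallest such exponent is 44, so the order of 71 is 44.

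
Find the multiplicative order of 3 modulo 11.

5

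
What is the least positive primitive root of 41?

6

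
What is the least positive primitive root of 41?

6

φ(41) = 41 − 1 = 40 = 2^3 · 5.
Test candidates g = 2, 3, … against the prime factors q ∈ {2, 5} of φ(41): g is a generator iff g^(40/q) ≢ 1 for every such q.
g = 2: 2^20 ≡ 1 — hits 1, so not a primitive root.
g = 3: 3^20 ≡ 40; 3^8 ≡ 1 — hits 1, so not a primitive root.
g = 4: 4^20 ≡ 1 — hits 1, so not a primitive root.
g = 5: 5^20 ≡ 1 — hits 1, so not a primitive root.
g = 6: 6^20 ≡ 40; 6^8 ≡ 10 — none is 1, so 6 is a primitive root.
So 6 is the smallest generator of (Z/41Z)^×.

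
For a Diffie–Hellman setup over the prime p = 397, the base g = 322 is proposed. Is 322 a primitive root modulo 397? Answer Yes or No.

No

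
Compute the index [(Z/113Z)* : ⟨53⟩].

By Lagrange's theorem, ord_113(53) divides φ(113) = 113 − 1 = 112 = 2^4 · 7.
Divisors of 112: 1, 2, 4, 7, 8, 14, 16, 28, 56, 112.
Check 53^d mod 113 for each divisor in increasing order:
53^1 ≡ 53 (mod 113)
53^2 ≡ 97 (mod 113)
53^4 ≡ 30 (mod 113)
53^7 ≡ 98 (mod 113)
53^8 ≡ 109 (mod 113)
53^14 ≡ 112 (mod 113)
53^16 ≡ 16 (mod 113)
53^28 ≡ 1 (mod 113) ✓
So ord_113(53) = 28, hence |⟨53⟩| = 28.
Index = |(Z/113Z)^×| / |⟨53⟩| = 112 / 28 = 4.

4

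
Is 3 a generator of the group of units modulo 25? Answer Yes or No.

Yes

φ(25) = φ(5^2) = 5·(5−1) = 20 = 2^2 · 5.
3 is a primitive root mod 25 iff 3^(φ(25)/q) ≢ 1 for every prime q | φ(25), i.e. q ∈ {2, 5}.
3^10 ≡ 24 (mod 25)  [q = 2: ≢ 1 ✓]
3^4 ≡ 6 (mod 25)  [q = 5: ≢ 1 ✓]
None equal 1, so ord_25(3) = 20: 3 is a primitive root.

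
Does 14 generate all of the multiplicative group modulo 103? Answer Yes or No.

No

φ(103) = 103 − 1 = 102 = 2 · 3 · 17.
It suffices to check that the order of 14 is not a proper divisor of 102: compute 14^(102/q) for q ∈ {2, 3, 17}.
14^51 ≡ 1 (mod 103)  [q = 2: ≡ 1 ✗]
14^34 ≡ 1 (mod 103)  [q = 3: ≡ 1 ✗]
14^6 ≡ 30 (mod 103)  [q = 17: ≢ 1 ✓]
14^51 ≡ 1 shows ord(14) | 51, strictly less than φ(103); not a primitive root.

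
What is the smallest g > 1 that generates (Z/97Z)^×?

φ(97) = 97 − 1 = 96 = 2^5 · 3.
g is a primitive root iff g^(96/q) ≢ 1 (mod 97) for each prime q ∈ {2, 3}.
g = 2: 2^48 ≡ 1 — hits 1, so not a primitive root.
g = 3: 3^48 ≡ 1 — hits 1, so not a primitive root.
g = 4: 4^48 ≡ 1 — hits 1, so not a primitive root.
g = 5: 5^48 ≡ 96; 5^32 ≡ 35 — none is 1, so 5 is a primitive root.
The smallest primitive root modulo 97 is 5.

5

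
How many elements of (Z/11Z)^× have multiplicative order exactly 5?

φ(11) = 11 − 1 = 10 = 2 · 5.
Since (Z/11Z)^× is cyclic of order 10, the number of elements of order d is φ(d) when d | 10 and 0 otherwise.
5 | 10, and φ(5) = 5 − 1 = 4.

4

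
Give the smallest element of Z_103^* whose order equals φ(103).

5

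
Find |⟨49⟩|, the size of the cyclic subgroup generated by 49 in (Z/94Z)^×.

23

ord(49) | φ(94) = φ(2)·φ(47) = 1·46 = 46 = 2 · 23.
Divisors of 46: 1, 2, 23, 46.
Compute 49^d (mod 94) for the divisors d until we hit 1:
49^1 ≡ 49
49^2 ≡ 51
49^23 ≡ 1
So ord_94(49) = 23.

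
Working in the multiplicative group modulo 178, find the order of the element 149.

Since 149 ∈ (Z/178Z)^×, its order divides φ(178) = φ(2)·φ(89) = 1·88 = 88 = 2^3 · 11.
Divisors of 88: 1, 2, 4, 8, 11, 22, 44, 88.
Check 149^d mod 178 for each divisor in increasing order:
149^1 ≡ 149 (mod 178)
149^2 ≡ 129 (mod 178)
149^4 ≡ 87 (mod 178)
149^8 ≡ 93 (mod 178)
149^11 ≡ 77 (mod 178)
149^22 ≡ 55 (mod 178)
149^44 ≡ 177 (mod 178)
149^88 ≡ 1 (mod 178) ✓
So ord_178(149) = 88.

88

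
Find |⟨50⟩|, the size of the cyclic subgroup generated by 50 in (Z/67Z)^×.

66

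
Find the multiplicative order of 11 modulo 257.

Since 11 ∈ (Z/257Z)^×, its order divides φ(257) = 257 − 1 = 256 = 2^8.
Divisors of 256: 1, 2, 4, 8, 16, 32, 64, 128, 256.
Compute 11^d (mod 257) for the divisors d until we hit 1:
11^1 ≡ 11
11^2 ≡ 121
11^4 ≡ 249
11^8 ≡ 64
11^16 ≡ 241
11^32 ≡ 256
11^64 ≡ 1
Hence ord(11) = 64.

64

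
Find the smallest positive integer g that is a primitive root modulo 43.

3

φ(43) = 43 − 1 = 42 = 2 · 3 · 7.
g is a primitive root iff g^(42/q) ≢ 1 (mod 43) for each prime q ∈ {2, 3, 7}.
g = 2: 2^21 ≡ 42; 2^14 ≡ 1 — hits 1, so not a primitive root.
g = 3: 3^21 ≡ 42; 3^14 ≡ 36; 3^6 ≡ 41 — none is 1, so 3 is a primitive root.
So 3 is the smallest generator of (Z/43Z)^×.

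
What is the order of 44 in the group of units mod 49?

21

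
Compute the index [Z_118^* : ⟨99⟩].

1

Since 99 ∈ (Z/118Z)^×, its order divides φ(118) = φ(2)·φ(59) = 1·58 = 58 = 2 · 29.
Divisors of 58: 1, 2, 29, 58.
Test each divisor d:
99^1 ≡ 99 (mod 118)
99^2 ≡ 7 (mod 118)
99^29 ≡ 117 (mod 118)
99^58 ≡ 1 (mod 118) ✓
Thus |⟨99⟩| = ord(99) = 58.
Index = |(Z/118Z)^×| / |⟨99⟩| = 58 / 58 = 1.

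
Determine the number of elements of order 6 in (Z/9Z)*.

2

φ(9) = φ(3^2) = 3·(3−1) = 6 = 2 · 3.
Since (Z/9Z)^× is cyclic of order 6, the number of elements of order d is φ(d) when d | 6 and 0 otherwise.
6 = 2 · 3 divides 6, and φ(6) = 2.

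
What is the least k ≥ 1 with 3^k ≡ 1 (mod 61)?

10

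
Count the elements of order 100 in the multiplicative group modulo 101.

40

φ(101) = 101 − 1 = 100 = 2^2 · 5^2.
In a cyclic group of order 100, there are φ(d) elements of order d for each divisor d of 100, and zero for non-divisors.
100 = 2^2 · 5^2 divides 100, and φ(100) = 40.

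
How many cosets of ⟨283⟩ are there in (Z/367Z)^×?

122

ord(283) | φ(367) = 367 − 1 = 366 = 2 · 3 · 61.
Divisors of 366: 1, 2, 3, 6, 61, 122, 183, 366.
Check 283^d mod 367 for each divisor in increasing order:
283^1 ≡ 283
283^2 ≡ 83
283^3 ≡ 1
Thus |⟨283⟩| = ord(283) = 3.
The index is φ(367) / ord(283) = 366 / 3 = 122.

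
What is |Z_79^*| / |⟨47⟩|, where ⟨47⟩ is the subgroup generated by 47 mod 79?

1

By Lagrange's theorem, ord_79(47) divides φ(79) = 79 − 1 = 78 = 2 · 3 · 13.
Divisors of 78: 1, 2, 3, 6, 13, 26, 39, 78.
Check 47^d mod 79 for each divisor in increasing order:
47^1 ≡ 47 (mod 79)
47^2 ≡ 76 (mod 79)
47^3 ≡ 17 (mod 79)
47^6 ≡ 52 (mod 79)
47^13 ≡ 56 (mod 79)
47^26 ≡ 55 (mod 79)
47^39 ≡ 78 (mod 79)
47^78 ≡ 1 (mod 79) ✓
The order of 47 is 78, so the subgroup it generates has 78 elements.
[(Z/79Z)^× : ⟨47⟩] = 78/78 = 1.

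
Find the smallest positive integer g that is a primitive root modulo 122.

φ(122) = φ(2)·φ(61) = 1·60 = 60 = 2^2 · 3 · 5.
Test candidates g = 2, 3, … against the prime factors q ∈ {2, 3, 5} of φ(122): g is a generator iff g^(60/q) ≢ 1 for every such q.
g = 2: gcd(2, 122) = 2 > 1, not a unit — skip.
g = 3: 3^30 ≡ 1 — hits 1, so not a primitive root.
g = 4: gcd(4, 122) = 2 > 1, not a unit — skip.
g = 5: 5^30 ≡ 1 — hits 1, so not a primitive root.
g = 6: gcd(6, 122) = 2 > 1, not a unit — skip.
g = 7: 7^30 ≡ 121; 7^20 ≡ 47; 7^12 ≡ 95 — none is 1, so 7 is a primitive root.
Hence the least primitive root of 122 is 7.

7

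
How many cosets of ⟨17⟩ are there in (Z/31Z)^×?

ord(17) | φ(31) = 31 − 1 = 30 = 2 · 3 · 5.
Divisors of 30: 1, 2, 3, 5, 6, 10, 15, 30.
Check 17^d mod 31 for each divisor in increasing order:
17^1 ≡ 17 (mod 31)
17^2 ≡ 10 (mod 31)
17^3 ≡ 15 (mod 31)
17^5 ≡ 26 (mod 31)
17^6 ≡ 8 (mod 31)
17^10 ≡ 25 (mod 31)
17^15 ≡ 30 (mod 31)
17^30 ≡ 1 (mod 31) ✓
The order of 17 is 30, so the subgroup it generates has 30 elements.
[(Z/31Z)^× : ⟨17⟩] = 30/30 = 1.

1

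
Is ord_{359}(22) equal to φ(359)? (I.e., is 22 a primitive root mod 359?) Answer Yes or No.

No

φ(359) = 359 − 1 = 358 = 2 · 179.
22 is a primitive root mod 359 iff 22^(φ(359)/q) ≢ 1 for every prime q | φ(359), i.e. q ∈ {2, 179}.
22^179 ≡ 1 (mod 359)  [q = 2: ≡ 1 ✗]
22^2 ≡ 125 (mod 359)  [q = 179: ≢ 1 ✓]
The check at q = 2 fails, so 22 generates a proper subgroup.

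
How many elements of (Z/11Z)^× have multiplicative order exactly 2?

1

φ(11) = 11 − 1 = 10 = 2 · 5.
(Z/11Z)^× is cyclic (|G| = 10); a cyclic group of order m has exactly φ(d) elements of each order d | m, and none otherwise.
2 | 10, and φ(2) = 2 − 1 = 1.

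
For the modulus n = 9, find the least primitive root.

2

φ(9) = φ(3^2) = 3·(3−1) = 6 = 2 · 3.
g is a primitive root iff g^(6/q) ≢ 1 (mod 9) for each prime q ∈ {2, 3}.
g = 2: 2^3 ≡ 8; 2^2 ≡ 4 — none is 1, so 2 is a primitive root.
The smallest primitive root modulo 9 is 2.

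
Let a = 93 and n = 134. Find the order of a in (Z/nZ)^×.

33

The order of 93 must divide φ(134) = φ(2)·φ(67) = 1·66 = 66 = 2 · 3 · 11.
Divisors of 66: 1, 2, 3, 6, 11, 22, 33, 66.
Evaluate successive powers at the divisors of 66:
93^1 ≡ 93 (mod 134)
93^2 ≡ 73 (mod 134)
93^3 ≡ 89 (mod 134)
93^6 ≡ 15 (mod 134)
93^11 ≡ 37 (mod 134)
93^22 ≡ 29 (mod 134)
93^33 ≡ 1 (mod 134) ✓
Hence ord(93) = 33.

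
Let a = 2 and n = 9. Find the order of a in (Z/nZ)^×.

6

ord(2) | φ(9) = φ(3^2) = 3·(3−1) = 6 = 2 · 3.
Divisors of 6: 1, 2, 3, 6.
Test each divisor d:
2^1 ≡ 2 (mod 9)
2^2 ≡ 4 (mod 9)
2^3 ≡ 8 (mod 9)
2^6 ≡ 1 (mod 9) ✓
Therefore the multiplicative order of 2 modulo 9 is 6.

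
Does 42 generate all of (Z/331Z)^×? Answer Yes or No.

Yes

φ(331) = 331 − 1 = 330 = 2 · 3 · 5 · 11.
42 is a primitive root mod 331 iff 42^(φ(331)/q) ≢ 1 for every prime q | φ(331), i.e. q ∈ {2, 3, 5, 11}.
42^165 ≡ 330 (mod 331)  [q = 2: ≢ 1 ✓]
42^110 ≡ 31 (mod 331)  [q = 3: ≢ 1 ✓]
42^66 ≡ 323 (mod 331)  [q = 5: ≢ 1 ✓]
42^30 ≡ 180 (mod 331)  [q = 11: ≢ 1 ✓]
None equal 1, so ord_331(42) = 330: 42 is a primitive root.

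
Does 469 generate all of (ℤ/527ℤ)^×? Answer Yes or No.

No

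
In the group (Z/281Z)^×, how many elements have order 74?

φ(281) = 281 − 1 = 280 = 2^3 · 5 · 7.
(Z/281Z)^× is cyclic (|G| = 280); a cyclic group of order m has exactly φ(d) elements of each order d | m, and none otherwise.
Since 74 ∤ 280, the count is 0.

0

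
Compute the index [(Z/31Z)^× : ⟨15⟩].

Since 15 ∈ (Z/31Z)^×, its order divides φ(31) = 31 − 1 = 30 = 2 · 3 · 5.
Divisors of 30: 1, 2, 3, 5, 6, 10, 15, 30.
Test each divisor d:
15^1 ≡ 15
15^2 ≡ 8
15^3 ≡ 27
15^5 ≡ 30
15^6 ≡ 16
15^10 ≡ 1
Thus |⟨15⟩| = ord(15) = 10.
The index is φ(31) / ord(15) = 30 / 10 = 3.

3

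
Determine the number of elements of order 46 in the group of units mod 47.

φ(47) = 47 − 1 = 46 = 2 · 23.
Since (Z/47Z)^× is cyclic of order 46, the number of elements of order d is φ(d) when d | 46 and 0 otherwise.
46 = 2 · 23 divides 46, and φ(46) = 22.

22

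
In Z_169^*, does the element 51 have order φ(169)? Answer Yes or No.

φ(169) = φ(13^2) = 13·(13−1) = 156 = 2^2 · 3 · 13.
Test 51^(156/q) mod 169 for each prime factor q of 156:
51^78 ≡ 1 (mod 169)  [q = 2: ≡ 1 ✗]
51^52 ≡ 1 (mod 169)  [q = 3: ≡ 1 ✗]
51^12 ≡ 53 (mod 169)  [q = 13: ≢ 1 ✓]
51^78 ≡ 1 shows ord(51) | 78, strictly less than φ(169); not a primitive root.

No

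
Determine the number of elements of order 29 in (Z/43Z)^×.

0

φ(43) = 43 − 1 = 42 = 2 · 3 · 7.
Since (Z/43Z)^× is cyclic of order 42, the number of elements of order d is φ(d) when d | 42 and 0 otherwise.
Here 42 is not a multiple of 29, so there are no elements of order 29.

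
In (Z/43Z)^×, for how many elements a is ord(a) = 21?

12

φ(43) = 43 − 1 = 42 = 2 · 3 · 7.
In a cyclic group of order 42, there are φ(d) elements of order d for each divisor d of 42, and zero for non-divisors.
21 = 3 · 7 divides 42, and φ(21) = 12.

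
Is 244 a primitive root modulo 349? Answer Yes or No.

φ(349) = 349 − 1 = 348 = 2^2 · 3 · 29.
244 is a primitive root mod 349 iff 244^(φ(349)/q) ≢ 1 for every prime q | φ(349), i.e. q ∈ {2, 3, 29}.
244^174 ≡ 348 (mod 349)  [q = 2: ≢ 1 ✓]
244^116 ≡ 122 (mod 349)  [q = 3: ≢ 1 ✓]
244^12 ≡ 257 (mod 349)  [q = 29: ≢ 1 ✓]
All checks pass, so 244 has order 348 and is a primitive root modulo 349.

Yes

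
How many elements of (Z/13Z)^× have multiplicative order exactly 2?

φ(13) = 13 − 1 = 12 = 2^2 · 3.
(Z/13Z)^× is cyclic (|G| = 12); a cyclic group of order m has exactly φ(d) elements of each order d | m, and none otherwise.
2 | 12, and φ(2) = 2 − 1 = 1.

1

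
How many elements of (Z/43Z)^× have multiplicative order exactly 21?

φ(43) = 43 − 1 = 42 = 2 · 3 · 7.
Since (Z/43Z)^× is cyclic of order 42, the number of elements of order d is φ(d) when d | 42 and 0 otherwise.
21 = 3 · 7 divides 42, and φ(21) = 12.

12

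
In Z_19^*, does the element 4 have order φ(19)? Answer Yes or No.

No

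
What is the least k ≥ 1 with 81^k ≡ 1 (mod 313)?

39

ord(81) | φ(313) = 313 − 1 = 312 = 2^3 · 3 · 13.
Divisors of 312: 1, 2, 3, 4, 6, 8, 12, 13, 24, 26, 39, 52, 78, 104, 156, 312.
Test each divisor d:
81^1 ≡ 81 (mod 313)
81^2 ≡ 301 (mod 313)
81^3 ≡ 280 (mod 313)
81^4 ≡ 144 (mod 313)
81^6 ≡ 150 (mod 313)
81^8 ≡ 78 (mod 313)
81^12 ≡ 277 (mod 313)
81^13 ≡ 214 (mod 313)
81^24 ≡ 44 (mod 313)
81^26 ≡ 98 (mod 313)
81^39 ≡ 1 (mod 313) ✓
Therefore the multiplicative order of 81 modulo 313 is 39.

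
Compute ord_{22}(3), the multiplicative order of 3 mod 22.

ord(3) | φ(22) = φ(2)·φ(11) = 1·10 = 10 = 2 · 5.
Divisors of 10: 1, 2, 5, 10.
Evaluate successive powers at the divisors of 10:
3^1 ≡ 3 (mod 22)
3^2 ≡ 9 (mod 22)
3^5 ≡ 1 (mod 22) ✓
Hence ord(3) = 5.

5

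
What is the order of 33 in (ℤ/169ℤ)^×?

156

ord(33) | φ(169) = φ(13^2) = 13·(13−1) = 156 = 2^2 · 3 · 13.
Divisors of 156: 1, 2, 3, 4, 6, 12, 13, 26, 39, 52, 78, 156.
Compute 33^d (mod 169) for the divisors d until we hit 1:
33^1 ≡ 33 (mod 169)
33^2 ≡ 75 (mod 169)
33^3 ≡ 109 (mod 169)
33^4 ≡ 48 (mod 169)
33^6 ≡ 51 (mod 169)
33^12 ≡ 66 (mod 169)
33^13 ≡ 150 (mod 169)
33^26 ≡ 23 (mod 169)
33^39 ≡ 70 (mod 169)
33^52 ≡ 22 (mod 169)
33^78 ≡ 168 (mod 169)
33^156 ≡ 1 (mod 169) ✓
Therefore the multiplicative order of 33 modulo 169 is 156.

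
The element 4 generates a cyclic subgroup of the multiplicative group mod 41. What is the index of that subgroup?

Since 4 ∈ (Z/41Z)^×, its order divides φ(41) = 41 − 1 = 40 = 2^3 · 5.
Divisors of 40: 1, 2, 4, 5, 8, 10, 20, 40.
Evaluate successive powers at the divisors of 40:
4^1 ≡ 4 (mod 41)
4^2 ≡ 16 (mod 41)
4^4 ≡ 10 (mod 41)
4^5 ≡ 40 (mod 41)
4^8 ≡ 18 (mod 41)
4^10 ≡ 1 (mod 41) ✓
So ord_41(4) = 10, hence |⟨4⟩| = 10.
The index is φ(41) / ord(4) = 40 / 10 = 4.

4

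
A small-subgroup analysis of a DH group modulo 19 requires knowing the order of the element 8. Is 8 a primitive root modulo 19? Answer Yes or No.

No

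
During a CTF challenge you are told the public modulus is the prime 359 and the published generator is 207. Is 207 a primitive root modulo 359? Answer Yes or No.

No

φ(359) = 359 − 1 = 358 = 2 · 179.
207 is a primitive root mod 359 iff 207^(φ(359)/q) ≢ 1 for every prime q | φ(359), i.e. q ∈ {2, 179}.
207^179 ≡ 1 (mod 359)  [q = 2: ≡ 1 ✗]
207^2 ≡ 128 (mod 359)  [q = 179: ≢ 1 ✓]
207^179 ≡ 1 shows ord(207) | 179, strictly less than φ(359); not a primitive root.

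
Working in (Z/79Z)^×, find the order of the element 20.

Since 20 ∈ (Z/79Z)^×, its order divides φ(79) = 79 − 1 = 78 = 2 · 3 · 13.
Divisors of 78: 1, 2, 3, 6, 13, 26, 39, 78.
Check 20^d mod 79 for each divisor in increasing order:
20^1 ≡ 20
20^2 ≡ 5
20^3 ≡ 21
20^6 ≡ 46
20^13 ≡ 55
20^26 ≡ 23
20^39 ≡ 1
So ord_79(20) = 39.

39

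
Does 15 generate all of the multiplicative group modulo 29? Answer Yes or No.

φ(29) = 29 − 1 = 28 = 2^2 · 7.
An element g generates (Z/29Z)^× iff g^(28/q) ≢ 1 (mod 29) for each prime q ∈ {2, 7}.
15^14 ≡ 28 (mod 29)  [q = 2: ≢ 1 ✓]
15^4 ≡ 20 (mod 29)  [q = 7: ≢ 1 ✓]
Every test exponent gives a nontrivial residue, hence 15 generates the full group.

Yes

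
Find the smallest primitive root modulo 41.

6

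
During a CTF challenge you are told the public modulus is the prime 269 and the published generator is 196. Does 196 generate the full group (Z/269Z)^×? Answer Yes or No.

No

φ(269) = 269 − 1 = 268 = 2^2 · 67.
196 is a primitive root mod 269 iff 196^(φ(269)/q) ≢ 1 for every prime q | φ(269), i.e. q ∈ {2, 67}.
196^134 ≡ 1 (mod 269)  [q = 2: ≡ 1 ✗]
196^4 ≡ 180 (mod 269)  [q = 67: ≢ 1 ✓]
196^134 ≡ 1 shows ord(196) | 134, strictly less than φ(269); not a primitive root.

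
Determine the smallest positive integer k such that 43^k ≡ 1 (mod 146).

Since 43 ∈ (Z/146Z)^×, its order divides φ(146) = φ(2)·φ(73) = 1·72 = 72 = 2^3 · 3^2.
Divisors of 72: 1, 2, 3, 4, 6, 8, 9, 12, 18, 24, 36, 72.
Check 43^d mod 146 for each divisor in increasing order:
43^1 ≡ 43 (mod 146)
43^2 ≡ 97 (mod 146)
43^3 ≡ 83 (mod 146)
43^4 ≡ 65 (mod 146)
43^6 ≡ 27 (mod 146)
43^8 ≡ 137 (mod 146)
43^9 ≡ 51 (mod 146)
43^12 ≡ 145 (mod 146)
43^18 ≡ 119 (mod 146)
43^24 ≡ 1 (mod 146) ✓
Hence ord(43) = 24.

24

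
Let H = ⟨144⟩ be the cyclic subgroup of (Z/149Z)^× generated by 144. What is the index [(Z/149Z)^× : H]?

2

By Lagrange's theorem, ord_149(144) divides φ(149) = 149 − 1 = 148 = 2^2 · 37.
Divisors of 148: 1, 2, 4, 37, 74, 148.
Check 144^d mod 149 for each divisor in increasing order:
144^1 ≡ 144
144^2 ≡ 25
144^4 ≡ 29
144^37 ≡ 148
144^74 ≡ 1
The order of 144 is 74, so the subgroup it generates has 74 elements.
Index = |(Z/149Z)^×| / |⟨144⟩| = 148 / 74 = 2.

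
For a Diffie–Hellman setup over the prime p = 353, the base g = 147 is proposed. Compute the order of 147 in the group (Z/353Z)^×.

352

ord(147) | φ(353) = 353 − 1 = 352 = 2^5 · 11.
Divisors of 352: 1, 2, 4, 8, 11, 16, 22, 32, 44, 88, 176, 352.
Check 147^d mod 353 for each divisor in increasing order:
147^1 ≡ 147
147^2 ≡ 76
147^4 ≡ 128
147^8 ≡ 146
147^11 ≡ 252
147^16 ≡ 136
147^22 ≡ 317
147^32 ≡ 140
147^44 ≡ 237
147^88 ≡ 42
147^176 ≡ 352
147^352 ≡ 1
The smallest such exponent is 352, so the order of 147 is 352.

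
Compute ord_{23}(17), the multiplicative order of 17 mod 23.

22

The order of 17 must divide φ(23) = 23 − 1 = 22 = 2 · 11.
Divisors of 22: 1, 2, 11, 22.
Compute 17^d (mod 23) for the divisors d until we hit 1:
17^1 ≡ 17 (mod 23)
17^2 ≡ 13 (mod 23)
17^11 ≡ 22 (mod 23)
17^22 ≡ 1 (mod 23) ✓
Hence ord(17) = 22.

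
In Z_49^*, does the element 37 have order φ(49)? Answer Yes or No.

No

φ(49) = φ(7^2) = 7·(7−1) = 42 = 2 · 3 · 7.
An element g generates (Z/49Z)^× iff g^(42/q) ≢ 1 (mod 49) for each prime q ∈ {2, 3, 7}.
37^21 ≡ 1 (mod 49)  [q = 2: ≡ 1 ✗]
37^14 ≡ 18 (mod 49)  [q = 3: ≢ 1 ✓]
37^6 ≡ 22 (mod 49)  [q = 7: ≢ 1 ✓]
The check at q = 2 fails, so 37 generates a proper subgroup.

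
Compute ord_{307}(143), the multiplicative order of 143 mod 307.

306

By Lagrange's theorem, ord_307(143) divides φ(307) = 307 − 1 = 306 = 2 · 3^2 · 17.
Divisors of 306: 1, 2, 3, 6, 9, 17, 18, 34, 51, 102, 153, 306.
Test each divisor d:
143^1 ≡ 143 (mod 307)
143^2 ≡ 187 (mod 307)
143^3 ≡ 32 (mod 307)
143^6 ≡ 103 (mod 307)
143^9 ≡ 226 (mod 307)
143^17 ≡ 33 (mod 307)
143^18 ≡ 114 (mod 307)
143^34 ≡ 168 (mod 307)
143^51 ≡ 18 (mod 307)
143^102 ≡ 17 (mod 307)
143^153 ≡ 306 (mod 307)
143^306 ≡ 1 (mod 307) ✓
So ord_307(143) = 306.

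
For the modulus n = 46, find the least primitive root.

φ(46) = φ(2)·φ(23) = 1·22 = 22 = 2 · 11.
Test candidates g = 2, 3, … against the prime factors q ∈ {2, 11} of φ(46): g is a generator iff g^(22/q) ≢ 1 for every such q.
g = 2: gcd(2, 46) = 2 > 1, not a unit — skip.
g = 3: 3^11 ≡ 1 — hits 1, so not a primitive root.
g = 4: gcd(4, 46) = 2 > 1, not a unit — skip.
g = 5: 5^11 ≡ 45; 5^2 ≡ 25 — none is 1, so 5 is a primitive root.
Hence the least primitive root of 46 is 5.

5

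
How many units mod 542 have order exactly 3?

2

φ(542) = φ(2)·φ(271) = 1·270 = 270 = 2 · 3^3 · 5.
Since (Z/542Z)^× is cyclic of order 270, the number of elements of order d is φ(d) when d | 270 and 0 otherwise.
3 | 270, and φ(3) = 3 − 1 = 2.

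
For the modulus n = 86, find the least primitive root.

3

φ(86) = φ(2)·φ(43) = 1·42 = 42 = 2 · 3 · 7.
Test candidates g = 2, 3, … against the prime factors q ∈ {2, 3, 7} of φ(86): g is a generator iff g^(42/q) ≢ 1 for every such q.
g = 2: gcd(2, 86) = 2 > 1, not a unit — skip.
g = 3: 3^21 ≡ 85; 3^14 ≡ 79; 3^6 ≡ 41 — none is 1, so 3 is a primitive root.
The smallest primitive root modulo 86 is 3.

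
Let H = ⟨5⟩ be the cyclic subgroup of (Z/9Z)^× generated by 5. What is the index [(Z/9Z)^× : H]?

1

By Lagrange's theorem, ord_9(5) divides φ(9) = φ(3^2) = 3·(3−1) = 6 = 2 · 3.
Divisors of 6: 1, 2, 3, 6.
Check 5^d mod 9 for each divisor in increasing order:
5^1 ≡ 5
5^2 ≡ 7
5^3 ≡ 8
5^6 ≡ 1
So ord_9(5) = 6, hence |⟨5⟩| = 6.
Index = |(Z/9Z)^×| / |⟨5⟩| = 6 / 6 = 1.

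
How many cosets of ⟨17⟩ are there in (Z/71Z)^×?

7

By Lagrange's theorem, ord_71(17) divides φ(71) = 71 − 1 = 70 = 2 · 5 · 7.
Divisors of 70: 1, 2, 5, 7, 10, 14, 35, 70.
Test each divisor d:
17^1 ≡ 17 (mod 71)
17^2 ≡ 5 (mod 71)
17^5 ≡ 70 (mod 71)
17^7 ≡ 66 (mod 71)
17^10 ≡ 1 (mod 71) ✓
The order of 17 is 10, so the subgroup it generates has 10 elements.
Index = |(Z/71Z)^×| / |⟨17⟩| = 70 / 10 = 7.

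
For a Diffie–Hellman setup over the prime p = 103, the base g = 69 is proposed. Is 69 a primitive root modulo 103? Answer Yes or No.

φ(103) = 103 − 1 = 102 = 2 · 3 · 17.
It suffices to check that the order of 69 is not a proper divisor of 102: compute 69^(102/q) for q ∈ {2, 3, 17}.
69^51 ≡ 102 (mod 103)  [q = 2: ≢ 1 ✓]
69^34 ≡ 1 (mod 103)  [q = 3: ≡ 1 ✗]
69^6 ≡ 13 (mod 103)  [q = 17: ≢ 1 ✓]
The check at q = 3 fails, so 69 generates a proper subgroup.

No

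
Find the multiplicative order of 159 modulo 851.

Since 159 ∈ (Z/851Z)^×, its order divides φ(851) = φ(23·37) = (23−1)·(37−1) = 22·36 = 792 = 2^3 · 3^2 · 11.
Divisors of 792: 1, 2, 3, 4, 6, 8, 9, 11, 12, 18, 22, 24, 33, 36, 44, 66, 72, 88, 99, 132, 198, 264, 396, 792.
Evaluate successive powers at the divisors of 792:
159^1 ≡ 159 (mod 851)
159^2 ≡ 602 (mod 851)
159^3 ≡ 406 (mod 851)
159^4 ≡ 729 (mod 851)
159^6 ≡ 593 (mod 851)
159^8 ≡ 417 (mod 851)
159^9 ≡ 776 (mod 851)
159^11 ≡ 804 (mod 851)
159^12 ≡ 186 (mod 851)
159^18 ≡ 519 (mod 851)
159^22 ≡ 507 (mod 851)
159^24 ≡ 556 (mod 851)
159^33 ≡ 850 (mod 851)
159^36 ≡ 445 (mod 851)
159^44 ≡ 47 (mod 851)
159^66 ≡ 1 (mod 851) ✓
The smallest such exponent is 66, so the order of 159 is 66.

66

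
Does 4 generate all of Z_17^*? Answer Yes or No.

φ(17) = 17 − 1 = 16 = 2^4.
It suffices to check that the order of 4 is not a proper divisor of 16: compute 4^(16/q) for q ∈ {2}.
4^8 ≡ 1 (mod 17)  [q = 2: ≡ 1 ✗]
4^8 ≡ 1 shows ord(4) | 8, strictly less than φ(17); not a primitive root.

No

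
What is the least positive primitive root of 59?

φ(59) = 59 − 1 = 58 = 2 · 29.
g is a primitive root iff g^(58/q) ≢ 1 (mod 59) for each prime q ∈ {2, 29}.
g = 2: 2^29 ≡ 58; 2^2 ≡ 4 — none is 1, so 2 is a primitive root.
The smallest primitive root modulo 59 is 2.

2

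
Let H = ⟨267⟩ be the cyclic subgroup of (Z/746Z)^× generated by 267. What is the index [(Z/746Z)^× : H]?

4

Since 267 ∈ (Z/746Z)^×, its order divides φ(746) = φ(2)·φ(373) = 1·372 = 372 = 2^2 · 3 · 31.
Divisors of 372: 1, 2, 3, 4, 6, 12, 31, 62, 93, 124, 186, 372.
Evaluate successive powers at the divisors of 372:
267^1 ≡ 267 (mod 746)
267^2 ≡ 419 (mod 746)
267^3 ≡ 719 (mod 746)
267^4 ≡ 251 (mod 746)
267^6 ≡ 729 (mod 746)
267^12 ≡ 289 (mod 746)
267^31 ≡ 461 (mod 746)
267^62 ≡ 657 (mod 746)
267^93 ≡ 1 (mod 746) ✓
Thus |⟨267⟩| = ord(267) = 93.
[(Z/746Z)^× : ⟨267⟩] = 372/93 = 4.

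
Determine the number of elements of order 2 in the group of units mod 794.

1

φ(794) = φ(2)·φ(397) = 1·396 = 396 = 2^2 · 3^2 · 11.
(Z/794Z)^× is cyclic (|G| = 396); a cyclic group of order m has exactly φ(d) elements of each order d | m, and none otherwise.
2 | 396, and φ(2) = 2 − 1 = 1.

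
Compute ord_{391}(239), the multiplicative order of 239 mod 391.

11

The order of 239 must divide φ(391) = φ(17·23) = (17−1)·(23−1) = 16·22 = 352 = 2^5 · 11.
Divisors of 352: 1, 2, 4, 8, 11, 16, 22, 32, 44, 88, 176, 352.
Check 239^d mod 391 for each divisor in increasing order:
239^1 ≡ 239
239^2 ≡ 35
239^4 ≡ 52
239^8 ≡ 358
239^11 ≡ 1
The smallest such exponent is 11, so the order of 239 is 11.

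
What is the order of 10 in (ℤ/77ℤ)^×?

6

Since 10 ∈ (Z/77Z)^×, its order divides φ(77) = φ(7·11) = (7−1)·(11−1) = 6·10 = 60 = 2^2 · 3 · 5.
Divisors of 60: 1, 2, 3, 4, 5, 6, 10, 12, 15, 20, 30, 60.
Check 10^d mod 77 for each divisor in increasing order:
10^1 ≡ 10 (mod 77)
10^2 ≡ 23 (mod 77)
10^3 ≡ 76 (mod 77)
10^4 ≡ 67 (mod 77)
10^5 ≡ 54 (mod 77)
10^6 ≡ 1 (mod 77) ✓
So ord_77(10) = 6.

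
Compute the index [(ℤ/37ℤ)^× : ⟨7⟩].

By Lagrange's theorem, ord_37(7) divides φ(37) = 37 − 1 = 36 = 2^2 · 3^2.
Divisors of 36: 1, 2, 3, 4, 6, 9, 12, 18, 36.
Evaluate successive powers at the divisors of 36:
7^1 ≡ 7 (mod 37)
7^2 ≡ 12 (mod 37)
7^3 ≡ 10 (mod 37)
7^4 ≡ 33 (mod 37)
7^6 ≡ 26 (mod 37)
7^9 ≡ 1 (mod 37) ✓
So ord_37(7) = 9, hence |⟨7⟩| = 9.
[(Z/37Z)^× : ⟨7⟩] = 36/9 = 4.

4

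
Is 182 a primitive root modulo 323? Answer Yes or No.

323 = 17 · 19 is a product of two distinct odd primes, so (Z/323Z)^× ≅ (Z/17Z)^× × (Z/19Z)^× is not cyclic.
No primitive root modulo 323 exists; in particular 182 is not one.

No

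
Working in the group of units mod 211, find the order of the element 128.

The order of 128 must divide φ(211) = 211 − 1 = 210 = 2 · 3 · 5 · 7.
Divisors of 210: 1, 2, 3, 5, 6, 7, 10, 14, 15, 21, 30, 35, 42, 70, 105, 210.
Check 128^d mod 211 for each divisor in increasing order:
128^1 ≡ 128 (mod 211)
128^2 ≡ 137 (mod 211)
128^3 ≡ 23 (mod 211)
128^5 ≡ 197 (mod 211)
128^6 ≡ 107 (mod 211)
128^7 ≡ 192 (mod 211)
128^10 ≡ 196 (mod 211)
128^14 ≡ 150 (mod 211)
128^15 ≡ 210 (mod 211)
128^21 ≡ 104 (mod 211)
128^30 ≡ 1 (mod 211) ✓
Therefore the multiplicative order of 128 modulo 211 is 30.

30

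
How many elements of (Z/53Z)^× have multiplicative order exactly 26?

φ(53) = 53 − 1 = 52 = 2^2 · 13.
Since (Z/53Z)^× is cyclic of order 52, the number of elements of order d is φ(d) when d | 52 and 0 otherwise.
26 = 2 · 13 divides 52, and φ(26) = 12.

12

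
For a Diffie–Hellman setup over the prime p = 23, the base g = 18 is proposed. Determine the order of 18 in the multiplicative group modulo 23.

By Lagrange's theorem, ord_23(18) divides φ(23) = 23 − 1 = 22 = 2 · 11.
Divisors of 22: 1, 2, 11, 22.
Test each divisor d:
18^1 ≡ 18 (mod 23)
18^2 ≡ 2 (mod 23)
18^11 ≡ 1 (mod 23) ✓
Therefore the multiplicative order of 18 modulo 23 is 11.

11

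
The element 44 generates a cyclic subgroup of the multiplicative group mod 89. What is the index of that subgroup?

4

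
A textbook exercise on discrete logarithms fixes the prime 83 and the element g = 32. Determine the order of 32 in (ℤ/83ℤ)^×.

82

By Lagrange's theorem, ord_83(32) divides φ(83) = 83 − 1 = 82 = 2 · 41.
Divisors of 82: 1, 2, 41, 82.
Check 32^d mod 83 for each divisor in increasing order:
32^1 ≡ 32 (mod 83)
32^2 ≡ 28 (mod 83)
32^41 ≡ 82 (mod 83)
32^82 ≡ 1 (mod 83) ✓
The smallest such exponent is 82, so the order of 32 is 82.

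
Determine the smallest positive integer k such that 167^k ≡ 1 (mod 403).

Since 167 ∈ (Z/403Z)^×, its order divides φ(403) = φ(13·31) = (13−1)·(31−1) = 12·30 = 360 = 2^3 · 3^2 · 5.
Divisors of 360: 1, 2, 3, 4, 5, 6, 8, 9, 10, 12, 15, 18, 20, 24, 30, 36, 40, 45, 60, 72, 90, 120, 180, 360.
Check 167^d mod 403 for each divisor in increasing order:
167^1 ≡ 167
167^2 ≡ 82
167^3 ≡ 395
167^4 ≡ 276
167^5 ≡ 150
167^6 ≡ 64
167^8 ≡ 9
167^9 ≡ 294
167^10 ≡ 335
167^12 ≡ 66
167^15 ≡ 278
167^18 ≡ 194
167^20 ≡ 191
167^24 ≡ 326
167^30 ≡ 311
167^36 ≡ 157
167^40 ≡ 211
167^45 ≡ 216
167^60 ≡ 1
Therefore the multiplicative order of 167 modulo 403 is 60.

60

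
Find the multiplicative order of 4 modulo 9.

The order of 4 must divide φ(9) = φ(3^2) = 3·(3−1) = 6 = 2 · 3.
Divisors of 6: 1, 2, 3, 6.
Test each divisor d:
4^1 ≡ 4 (mod 9)
4^2 ≡ 7 (mod 9)
4^3 ≡ 1 (mod 9) ✓
The smallest such exponent is 3, so the order of 4 is 3.

3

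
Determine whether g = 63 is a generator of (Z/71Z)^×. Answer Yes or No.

Yes

φ(71) = 71 − 1 = 70 = 2 · 5 · 7.
63 is a primitive root mod 71 iff 63^(φ(71)/q) ≢ 1 for every prime q | φ(71), i.e. q ∈ {2, 5, 7}.
63^35 ≡ 70 (mod 71)  [q = 2: ≢ 1 ✓]
63^14 ≡ 57 (mod 71)  [q = 5: ≢ 1 ✓]
63^10 ≡ 20 (mod 71)  [q = 7: ≢ 1 ✓]
Every test exponent gives a nontrivial residue, hence 63 generates the full group.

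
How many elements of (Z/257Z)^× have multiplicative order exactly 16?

φ(257) = 257 − 1 = 256 = 2^8.
(Z/257Z)^× is cyclic (|G| = 256); a cyclic group of order m has exactly φ(d) elements of each order d | m, and none otherwise.
16 = 2^4 divides 256, and φ(16) = 8.

8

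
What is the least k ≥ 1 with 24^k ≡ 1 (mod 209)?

ord(24) | φ(209) = φ(11·19) = (11−1)·(19−1) = 10·18 = 180 = 2^2 · 3^2 · 5.
Divisors of 180: 1, 2, 3, 4, 5, 6, 9, 10, 12, 15, 18, 20, 30, 36, 45, 60, 90, 180.
Evaluate successive powers at the divisors of 180:
24^1 ≡ 24 (mod 209)
24^2 ≡ 158 (mod 209)
24^3 ≡ 30 (mod 209)
24^4 ≡ 93 (mod 209)
24^5 ≡ 142 (mod 209)
24^6 ≡ 64 (mod 209)
24^9 ≡ 39 (mod 209)
24^10 ≡ 100 (mod 209)
24^12 ≡ 125 (mod 209)
24^15 ≡ 197 (mod 209)
24^18 ≡ 58 (mod 209)
24^20 ≡ 177 (mod 209)
24^30 ≡ 144 (mod 209)
24^36 ≡ 20 (mod 209)
24^45 ≡ 153 (mod 209)
24^60 ≡ 45 (mod 209)
24^90 ≡ 1 (mod 209) ✓
Hence ord(24) = 90.

90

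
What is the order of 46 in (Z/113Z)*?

112

ord(46) | φ(113) = 113 − 1 = 112 = 2^4 · 7.
Divisors of 112: 1, 2, 4, 7, 8, 14, 16, 28, 56, 112.
Test each divisor d:
46^1 ≡ 46 (mod 113)
46^2 ≡ 82 (mod 113)
46^4 ≡ 57 (mod 113)
46^7 ≡ 78 (mod 113)
46^8 ≡ 85 (mod 113)
46^14 ≡ 95 (mod 113)
46^16 ≡ 106 (mod 113)
46^28 ≡ 98 (mod 113)
46^56 ≡ 112 (mod 113)
46^112 ≡ 1 (mod 113) ✓
Therefore the multiplicative order of 46 modulo 113 is 112.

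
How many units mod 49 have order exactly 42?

φ(49) = φ(7^2) = 7·(7−1) = 42 = 2 · 3 · 7.
In a cyclic group of order 42, there are φ(d) elements of order d for each divisor d of 42, and zero for non-divisors.
42 = 2 · 3 · 7 divides 42, and φ(42) = 12.

12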